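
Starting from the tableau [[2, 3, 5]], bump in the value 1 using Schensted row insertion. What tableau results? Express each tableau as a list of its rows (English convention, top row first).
[[1, 3, 5], [2]]

In row 1, 1 replaces 2 (the leftmost entry greater than 1); 2 is bumped to row 2. 2 starts a new row 2. The new tableau is [[1, 3, 5], [2]].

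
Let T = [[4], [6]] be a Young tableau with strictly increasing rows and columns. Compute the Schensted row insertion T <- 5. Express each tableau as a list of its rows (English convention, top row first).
[[4, 5], [6]]

5 is larger than every entry of row 1, so it is appended to row 1. The new tableau is [[4, 5], [6]].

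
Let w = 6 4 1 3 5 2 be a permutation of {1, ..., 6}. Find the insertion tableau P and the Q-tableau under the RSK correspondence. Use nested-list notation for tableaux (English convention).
Insert each entry of the permutation into P by Schensted row insertion, recording in Q the position of each new cell.

After inserting 6: P = [[6]].
After inserting 4: P = [[4], [6]].
After inserting 1: P = [[1], [4], [6]].
After inserting 3: P = [[1, 3], [4], [6]].
After inserting 5: P = [[1, 3, 5], [4], [6]].
After inserting 2: P = [[1, 2, 5], [3], [4], [6]].

So P = [[1, 2, 5], [3], [4], [6]], Q = [[1, 4, 5], [2], [3], [6]].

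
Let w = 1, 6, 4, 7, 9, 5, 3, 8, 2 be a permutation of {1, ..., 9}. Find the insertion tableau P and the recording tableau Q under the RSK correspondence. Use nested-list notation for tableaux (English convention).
Insert each entry of the permutation into P by Schensted row insertion, recording in Q the position of each new cell.

After inserting 1: P = [[1]].
After inserting 6: P = [[1, 6]].
After inserting 4: P = [[1, 4], [6]].
After inserting 7: P = [[1, 4, 7], [6]].
After inserting 9: P = [[1, 4, 7, 9], [6]].
After inserting 5: P = [[1, 4, 5, 9], [6, 7]].
After inserting 3: P = [[1, 3, 5, 9], [4, 7], [6]].
After inserting 8: P = [[1, 3, 5, 8], [4, 7, 9], [6]].
After inserting 2: P = [[1, 2, 5, 8], [3, 7, 9], [4], [6]].

So P = [[1, 2, 5, 8], [3, 7, 9], [4], [6]], Q = [[1, 2, 4, 5], [3, 6, 8], [7], [9]].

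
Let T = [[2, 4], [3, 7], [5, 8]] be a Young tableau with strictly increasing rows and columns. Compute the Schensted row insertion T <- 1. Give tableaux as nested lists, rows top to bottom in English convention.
In row 1, 1 replaces 2 (the leftmost entry greater than 1); 2 is bumped to row 2. In row 2, 2 replaces 3 (the leftmost entry greater than 2); 3 is bumped to row 3. In row 3, 3 replaces 5 (the leftmost entry greater than 3); 5 is bumped to row 4. 5 starts a new row 4. The new tableau is [[1, 4], [2, 7], [3, 8], [5]].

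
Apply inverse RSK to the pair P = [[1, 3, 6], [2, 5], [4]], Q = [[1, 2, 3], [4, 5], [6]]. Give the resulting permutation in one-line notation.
Reverse the RSK construction: for i from n down to 1, find the cell of Q containing i, remove the entry at that cell from P, and reverse-bump it up through P; the value ejected from row 1 is w(i).

Step i=6: Q has 6 at row 3, column 1; remove 4 from row 3 of P and reverse-bump: 4 enters row 2 and ejects 2; 2 enters row 1 and ejects 1. So w(6) = 1. P is now [[2, 3, 6], [4, 5]].
Step i=5: Q has 5 at row 2, column 2; remove 5 from row 2 of P and reverse-bump: 5 enters row 1 and ejects 3. So w(5) = 3. P is now [[2, 5, 6], [4]].
Step i=4: Q has 4 at row 2, column 1; remove 4 from row 2 of P and reverse-bump: 4 enters row 1 and ejects 2. So w(4) = 2. P is now [[4, 5, 6]].
Step i=3: Q has 3 at row 1, column 3; remove that cell from P, ejecting 6. So w(3) = 6. P is now [[4, 5]].
Step i=2: Q has 2 at row 1, column 2; remove that cell from P, ejecting 5. So w(2) = 5. P is now [[4]].
Step i=1: Q has 1 at row 1, column 1; remove that cell from P, ejecting 4. So w(1) = 4. P is now [].

So w = 4 5 6 2 3 1.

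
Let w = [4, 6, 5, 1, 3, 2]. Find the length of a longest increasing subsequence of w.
2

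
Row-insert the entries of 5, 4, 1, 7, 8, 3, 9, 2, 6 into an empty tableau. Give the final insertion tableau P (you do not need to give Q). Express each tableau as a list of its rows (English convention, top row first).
P = [[1, 2, 6, 9], [3, 7, 8], [4], [5]]

Insert 5: appended to row 1. P = [[5]].
Insert 4: 4 bumps 5 from row 1; 5 starts row 2. P = [[4], [5]].
Insert 1: 1 bumps 4 from row 1; 4 bumps 5 from row 2; 5 starts row 3. P = [[1], [4], [5]].
Insert 7: appended to row 1. P = [[1, 7], [4], [5]].
Insert 8: appended to row 1. P = [[1, 7, 8], [4], [5]].
Insert 3: 3 bumps 7 from row 1; 7 appends to row 2. P = [[1, 3, 8], [4, 7], [5]].
Insert 9: appended to row 1. P = [[1, 3, 8, 9], [4, 7], [5]].
Insert 2: 2 bumps 3 from row 1; 3 bumps 4 from row 2; 4 bumps 5 from row 3; 5 starts row 4. P = [[1, 2, 8, 9], [3, 7], [4], [5]].
Insert 6: 6 bumps 8 from row 1; 8 appends to row 2. P = [[1, 2, 6, 9], [3, 7, 8], [4], [5]].

So P = [[1, 2, 6, 9], [3, 7, 8], [4], [5]].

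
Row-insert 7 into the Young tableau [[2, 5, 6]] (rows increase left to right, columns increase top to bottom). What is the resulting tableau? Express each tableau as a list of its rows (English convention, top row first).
7 is larger than every entry of row 1, so it is appended to row 1. The new tableau is [[2, 5, 6, 7]].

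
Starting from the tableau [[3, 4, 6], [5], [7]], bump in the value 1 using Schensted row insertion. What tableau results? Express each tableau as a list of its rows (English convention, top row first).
In row 1, 1 replaces 3 (the leftmost entry greater than 1); 3 is bumped to row 2. In row 2, 3 replaces 5 (the leftmost entry greater than 3); 5 is bumped to row 3. In row 3, 5 replaces 7 (the leftmost entry greater than 5); 7 is bumped to row 4. 7 starts a new row 4. The new tableau is [[1, 4, 6], [3], [5], [7]].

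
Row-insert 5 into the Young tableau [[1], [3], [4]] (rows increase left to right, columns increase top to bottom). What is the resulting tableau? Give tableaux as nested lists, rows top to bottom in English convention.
[[1, 5], [3], [4]]

5 is larger than every entry of row 1, so it is appended to row 1. The new tableau is [[1, 5], [3], [4]].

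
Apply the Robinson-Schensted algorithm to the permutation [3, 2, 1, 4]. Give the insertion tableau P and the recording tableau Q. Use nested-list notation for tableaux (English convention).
P = [[1, 4], [2], [3]], Q = [[1, 4], [2], [3]]

Insert each entry of the permutation into P by Schensted row insertion, recording in Q the position of each new cell.

Insert 3: appended to row 1. P = [[3]], Q = [[1]].
Insert 2: 2 bumps 3 from row 1; 3 starts row 2. P = [[2], [3]], Q = [[1], [2]].
Insert 1: 1 bumps 2 from row 1; 2 bumps 3 from row 2; 3 starts row 3. P = [[1], [2], [3]], Q = [[1], [2], [3]].
Insert 4: appended to row 1. P = [[1, 4], [2], [3]], Q = [[1, 4], [2], [3]].

So P = [[1, 4], [2], [3]], Q = [[1, 4], [2], [3]].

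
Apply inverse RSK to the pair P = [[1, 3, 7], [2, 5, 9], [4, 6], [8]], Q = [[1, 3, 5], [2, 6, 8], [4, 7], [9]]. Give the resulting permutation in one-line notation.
4 2 8 1 9 6 5 7 3

Reverse the RSK construction: for i from n down to 1, find the cell of Q containing i, remove the entry at that cell from P, and reverse-bump it up through P; the value ejected from row 1 is w(i).

Step i=9: Q has 9 at row 4, column 1; remove 8 from row 4 of P and reverse-bump: 8 enters row 3 and ejects 6; 6 enters row 2 and ejects 5; 5 enters row 1 and ejects 3. So w(9) = 3. P is now [[1, 5, 7], [2, 6, 9], [4, 8]].
Step i=8: Q has 8 at row 2, column 3; remove 9 from row 2 of P and reverse-bump: 9 enters row 1 and ejects 7. So w(8) = 7. P is now [[1, 5, 9], [2, 6], [4, 8]].
Step i=7: Q has 7 at row 3, column 2; remove 8 from row 3 of P and reverse-bump: 8 enters row 2 and ejects 6; 6 enters row 1 and ejects 5. So w(7) = 5. P is now [[1, 6, 9], [2, 8], [4]].
Step i=6: Q has 6 at row 2, column 2; remove 8 from row 2 of P and reverse-bump: 8 enters row 1 and ejects 6. So w(6) = 6. P is now [[1, 8, 9], [2], [4]].
Step i=5: Q has 5 at row 1, column 3; remove that cell from P, ejecting 9. So w(5) = 9. P is now [[1, 8], [2], [4]].
Step i=4: Q has 4 at row 3, column 1; remove 4 from row 3 of P and reverse-bump: 4 enters row 2 and ejects 2; 2 enters row 1 and ejects 1. So w(4) = 1. P is now [[2, 8], [4]].
Step i=3: Q has 3 at row 1, column 2; remove that cell from P, ejecting 8. So w(3) = 8. P is now [[2], [4]].
Step i=2: Q has 2 at row 2, column 1; remove 4 from row 2 of P and reverse-bump: 4 enters row 1 and ejects 2. So w(2) = 2. P is now [[4]].
Step i=1: Q has 1 at row 1, column 1; remove that cell from P, ejecting 4. So w(1) = 4. P is now [].

So w = 4 2 8 1 9 6 5 7 3.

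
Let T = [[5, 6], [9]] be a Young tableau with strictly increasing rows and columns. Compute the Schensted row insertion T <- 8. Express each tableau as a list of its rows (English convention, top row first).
[[5, 6, 8], [9]]

8 is larger than every entry of row 1, so it is appended to row 1. The new tableau is [[5, 6, 8], [9]].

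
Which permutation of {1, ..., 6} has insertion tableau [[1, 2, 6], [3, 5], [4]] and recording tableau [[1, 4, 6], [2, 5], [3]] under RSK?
Reverse RSK: for i = n, n-1, ..., 1, locate i in Q, remove the corresponding corner cell from P, and reverse-bump its entry up through P; the value ejected from row 1 is w(i).

So w = 4 3 1 5 2 6.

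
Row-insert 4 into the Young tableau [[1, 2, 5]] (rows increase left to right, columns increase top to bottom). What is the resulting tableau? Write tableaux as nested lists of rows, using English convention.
[[1, 2, 4], [5]]

In row 1, 4 replaces 5 (the leftmost entry greater than 4); 5 is bumped to row 2. 5 starts a new row 2. The new tableau is [[1, 2, 4], [5]].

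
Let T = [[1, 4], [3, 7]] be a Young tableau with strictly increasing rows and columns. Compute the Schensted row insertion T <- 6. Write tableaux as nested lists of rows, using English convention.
[[1, 4, 6], [3, 7]]

6 is larger than every entry of row 1, so it is appended to row 1. The new tableau is [[1, 4, 6], [3, 7]].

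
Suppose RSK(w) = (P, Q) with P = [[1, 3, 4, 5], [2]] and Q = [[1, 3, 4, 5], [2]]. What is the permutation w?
Reverse the RSK construction: for i from n down to 1, find the cell of Q containing i, remove the entry at that cell from P, and reverse-bump it up through P; the value ejected from row 1 is w(i).

Step i=5: Q has 5 at row 1, column 4; remove that cell from P, ejecting 5. So w(5) = 5. P is now [[1, 3, 4], [2]].
Step i=4: Q has 4 at row 1, column 3; remove that cell from P, ejecting 4. So w(4) = 4. P is now [[1, 3], [2]].
Step i=3: Q has 3 at row 1, column 2; remove that cell from P, ejecting 3. So w(3) = 3. P is now [[1], [2]].
Step i=2: Q has 2 at row 2, column 1; remove 2 from row 2 of P and reverse-bump: 2 enters row 1 and ejects 1. So w(2) = 1. P is now [[2]].
Step i=1: Q has 1 at row 1, column 1; remove that cell from P, ejecting 2. So w(1) = 2. P is now [].

So w = 2 1 3 4 5.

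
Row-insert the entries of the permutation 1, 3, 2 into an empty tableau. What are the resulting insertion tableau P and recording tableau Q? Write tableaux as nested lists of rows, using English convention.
Insert each entry of the permutation into P by Schensted row insertion, recording in Q the position of each new cell.

After inserting 1: P = [[1]].
After inserting 3: P = [[1, 3]].
After inserting 2: P = [[1, 2], [3]].

So P = [[1, 2], [3]], Q = [[1, 2], [3]].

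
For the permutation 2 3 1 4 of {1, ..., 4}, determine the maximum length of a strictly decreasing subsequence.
2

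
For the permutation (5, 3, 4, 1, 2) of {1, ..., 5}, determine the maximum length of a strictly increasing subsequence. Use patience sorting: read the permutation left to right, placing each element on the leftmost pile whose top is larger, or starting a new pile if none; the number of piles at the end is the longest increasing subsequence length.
5: new pile. tops = [5]
3: onto pile 1 (replacing 5). tops = [3]
4: new pile. tops = [3, 4]
1: onto pile 1 (replacing 3). tops = [1, 4]
2: onto pile 2 (replacing 4). tops = [1, 2]

2 piles, so the longest increasing subsequence has length 2.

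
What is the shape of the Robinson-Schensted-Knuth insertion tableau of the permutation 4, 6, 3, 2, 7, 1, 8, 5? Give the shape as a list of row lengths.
Row-insert each entry into an empty tableau.

After inserting 4: P = [[4]].
After inserting 6: P = [[4, 6]].
After inserting 3: P = [[3, 6], [4]].
After inserting 2: P = [[2, 6], [3], [4]].
After inserting 7: P = [[2, 6, 7], [3], [4]].
After inserting 1: P = [[1, 6, 7], [2], [3], [4]].
After inserting 8: P = [[1, 6, 7, 8], [2], [3], [4]].
After inserting 5: P = [[1, 5, 7, 8], [2, 6], [3], [4]].

The final insertion tableau P = [[1, 5, 7, 8], [2, 6], [3], [4]] has shape [4, 2, 1, 1].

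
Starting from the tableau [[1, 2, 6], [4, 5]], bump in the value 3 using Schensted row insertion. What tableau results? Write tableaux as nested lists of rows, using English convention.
In row 1, 3 replaces 6 (the leftmost entry greater than 3); 6 is bumped to row 2. 6 is appended to row 2. The new tableau is [[1, 2, 3], [4, 5, 6]].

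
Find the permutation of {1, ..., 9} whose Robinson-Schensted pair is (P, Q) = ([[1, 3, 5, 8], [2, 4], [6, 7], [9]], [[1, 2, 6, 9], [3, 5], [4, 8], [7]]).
Reverse RSK: for i = n, n-1, ..., 1, locate i in Q, remove the corresponding corner cell from P, and reverse-bump its entry up through P; the value ejected from row 1 is w(i).

So w = 6 9 7 2 4 5 1 3 8.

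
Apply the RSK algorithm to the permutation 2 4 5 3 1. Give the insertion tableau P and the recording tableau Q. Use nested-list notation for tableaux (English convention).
P = [[1, 3, 5], [2], [4]], Q = [[1, 2, 3], [4], [5]]

Insert each entry of the permutation into P by Schensted row insertion, recording in Q the position of each new cell.

Insert 2: appended to row 1. P = [[2]].
Insert 4: appended to row 1. P = [[2, 4]].
Insert 5: appended to row 1. P = [[2, 4, 5]].
Insert 3: 3 bumps 4 from row 1; 4 starts row 2. P = [[2, 3, 5], [4]].
Insert 1: 1 bumps 2 from row 1; 2 bumps 4 from row 2; 4 starts row 3. P = [[1, 3, 5], [2], [4]].

So P = [[1, 3, 5], [2], [4]], Q = [[1, 2, 3], [4], [5]].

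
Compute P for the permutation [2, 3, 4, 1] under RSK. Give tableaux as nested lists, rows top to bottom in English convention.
P = [[1, 3, 4], [2]]

After inserting 2: P = [[2]].
After inserting 3: P = [[2, 3]].
After inserting 4: P = [[2, 3, 4]].
After inserting 1: P = [[1, 3, 4], [2]].

So P = [[1, 3, 4], [2]].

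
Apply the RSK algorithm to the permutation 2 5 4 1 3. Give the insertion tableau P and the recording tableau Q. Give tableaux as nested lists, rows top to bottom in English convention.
P = [[1, 3], [2, 4], [5]], Q = [[1, 2], [3, 5], [4]]

Insert each entry of the permutation into P by Schensted row insertion, recording in Q the position of each new cell.

After inserting 2: P = [[2]].
After inserting 5: P = [[2, 5]].
After inserting 4: P = [[2, 4], [5]].
After inserting 1: P = [[1, 4], [2], [5]].
After inserting 3: P = [[1, 3], [2, 4], [5]].

So P = [[1, 3], [2, 4], [5]], Q = [[1, 2], [3, 5], [4]].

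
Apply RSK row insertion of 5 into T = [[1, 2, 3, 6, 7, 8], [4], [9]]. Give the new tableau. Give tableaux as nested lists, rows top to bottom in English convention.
[[1, 2, 3, 5, 7, 8], [4, 6], [9]]

In row 1, 5 replaces 6 (the leftmost entry greater than 5); 6 is bumped to row 2. 6 is appended to row 2. The new tableau is [[1, 2, 3, 5, 7, 8], [4, 6], [9]].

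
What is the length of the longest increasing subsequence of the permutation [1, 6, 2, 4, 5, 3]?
4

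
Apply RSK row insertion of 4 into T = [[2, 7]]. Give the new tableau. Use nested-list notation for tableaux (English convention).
[[2, 4], [7]]

In row 1, 4 replaces 7 (the leftmost entry greater than 4); 7 is bumped to row 2. 7 starts a new row 2. The new tableau is [[2, 4], [7]].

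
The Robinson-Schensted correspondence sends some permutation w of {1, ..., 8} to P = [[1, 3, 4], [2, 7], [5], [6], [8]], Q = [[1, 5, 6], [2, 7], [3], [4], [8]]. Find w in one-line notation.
Reverse RSK: for i = n, n-1, ..., 1, locate i in Q, remove the corresponding corner cell from P, and reverse-bump its entry up through P; the value ejected from row 1 is w(i).

So w = 8 6 5 2 3 7 4 1.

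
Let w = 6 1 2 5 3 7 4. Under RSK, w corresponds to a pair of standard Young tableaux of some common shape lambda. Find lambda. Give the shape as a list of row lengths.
Row-insert each entry into an empty tableau.

After inserting 6: P = [[6]].
After inserting 1: P = [[1], [6]].
After inserting 2: P = [[1, 2], [6]].
After inserting 5: P = [[1, 2, 5], [6]].
After inserting 3: P = [[1, 2, 3], [5], [6]].
After inserting 7: P = [[1, 2, 3, 7], [5], [6]].
After inserting 4: P = [[1, 2, 3, 4], [5, 7], [6]].

The final insertion tableau P = [[1, 2, 3, 4], [5, 7], [6]] has shape [4, 2, 1].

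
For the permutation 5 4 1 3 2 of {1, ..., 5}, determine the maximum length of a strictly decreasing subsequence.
4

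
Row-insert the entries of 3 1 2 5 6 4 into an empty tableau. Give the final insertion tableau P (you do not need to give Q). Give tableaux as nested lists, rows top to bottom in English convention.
P = [[1, 2, 4, 6], [3, 5]]

After inserting 3: P = [[3]].
After inserting 1: P = [[1], [3]].
After inserting 2: P = [[1, 2], [3]].
After inserting 5: P = [[1, 2, 5], [3]].
After inserting 6: P = [[1, 2, 5, 6], [3]].
After inserting 4: P = [[1, 2, 4, 6], [3, 5]].

So P = [[1, 2, 4, 6], [3, 5]].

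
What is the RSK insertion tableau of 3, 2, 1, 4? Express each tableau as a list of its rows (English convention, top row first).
P = [[1, 4], [2], [3]]

Insert 3: appended to row 1. P = [[3]].
Insert 2: 2 bumps 3 from row 1; 3 starts row 2. P = [[2], [3]].
Insert 1: 1 bumps 2 from row 1; 2 bumps 3 from row 2; 3 starts row 3. P = [[1], [2], [3]].
Insert 4: appended to row 1. P = [[1, 4], [2], [3]].

So P = [[1, 4], [2], [3]].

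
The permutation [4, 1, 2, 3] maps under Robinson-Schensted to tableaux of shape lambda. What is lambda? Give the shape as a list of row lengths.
RSK row insertion gives P = [[1, 2, 3], [4]], which has shape [3, 1].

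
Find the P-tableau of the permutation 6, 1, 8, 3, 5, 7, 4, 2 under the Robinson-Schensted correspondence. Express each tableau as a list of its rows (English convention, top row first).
P = [[1, 2, 4, 7], [3, 8], [5], [6]]

Insert 6: appended to row 1. P = [[6]].
Insert 1: 1 bumps 6 from row 1; 6 starts row 2. P = [[1], [6]].
Insert 8: appended to row 1. P = [[1, 8], [6]].
Insert 3: 3 bumps 8 from row 1; 8 appends to row 2. P = [[1, 3], [6, 8]].
Insert 5: appended to row 1. P = [[1, 3, 5], [6, 8]].
Insert 7: appended to row 1. P = [[1, 3, 5, 7], [6, 8]].
Insert 4: 4 bumps 5 from row 1; 5 bumps 6 from row 2; 6 starts row 3. P = [[1, 3, 4, 7], [5, 8], [6]].
Insert 2: 2 bumps 3 from row 1; 3 bumps 5 from row 2; 5 bumps 6 from row 3; 6 starts row 4. P = [[1, 2, 4, 7], [3, 8], [5], [6]].

So P = [[1, 2, 4, 7], [3, 8], [5], [6]].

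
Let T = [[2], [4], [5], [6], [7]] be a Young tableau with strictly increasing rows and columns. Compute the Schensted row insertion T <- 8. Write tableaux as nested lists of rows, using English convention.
[[2, 8], [4], [5], [6], [7]]

8 is larger than every entry of row 1, so it is appended to row 1. The new tableau is [[2, 8], [4], [5], [6], [7]].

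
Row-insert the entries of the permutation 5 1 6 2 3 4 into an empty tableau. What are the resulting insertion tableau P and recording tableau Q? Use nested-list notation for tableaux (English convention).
Insert each entry of the permutation into P by Schensted row insertion, recording in Q the position of each new cell.

Insert 5: appended to row 1. P = [[5]].
Insert 1: 1 bumps 5 from row 1; 5 starts row 2. P = [[1], [5]].
Insert 6: appended to row 1. P = [[1, 6], [5]].
Insert 2: 2 bumps 6 from row 1; 6 appends to row 2. P = [[1, 2], [5, 6]].
Insert 3: appended to row 1. P = [[1, 2, 3], [5, 6]].
Insert 4: appended to row 1. P = [[1, 2, 3, 4], [5, 6]].

So P = [[1, 2, 3, 4], [5, 6]], Q = [[1, 3, 5, 6], [2, 4]].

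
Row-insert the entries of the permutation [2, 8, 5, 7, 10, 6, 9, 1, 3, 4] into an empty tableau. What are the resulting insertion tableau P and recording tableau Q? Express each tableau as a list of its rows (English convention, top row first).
P = [[1, 3, 4, 9], [2, 5, 6], [7, 10], [8]], Q = [[1, 2, 4, 5], [3, 7, 10], [6, 9], [8]]

Insert each entry of the permutation into P by Schensted row insertion, recording in Q the position of each new cell.

Insert 2: appended to row 1. P = [[2]].
Insert 8: appended to row 1. P = [[2, 8]].
Insert 5: 5 bumps 8 from row 1; 8 starts row 2. P = [[2, 5], [8]].
Insert 7: appended to row 1. P = [[2, 5, 7], [8]].
Insert 10: appended to row 1. P = [[2, 5, 7, 10], [8]].
Insert 6: 6 bumps 7 from row 1; 7 bumps 8 from row 2; 8 starts row 3. P = [[2, 5, 6, 10], [7], [8]].
Insert 9: 9 bumps 10 from row 1; 10 appends to row 2. P = [[2, 5, 6, 9], [7, 10], [8]].
Insert 1: 1 bumps 2 from row 1; 2 bumps 7 from row 2; 7 bumps 8 from row 3; 8 starts row 4. P = [[1, 5, 6, 9], [2, 10], [7], [8]].
Insert 3: 3 bumps 5 from row 1; 5 bumps 10 from row 2; 10 appends to row 3. P = [[1, 3, 6, 9], [2, 5], [7, 10], [8]].
Insert 4: 4 bumps 6 from row 1; 6 appends to row 2. P = [[1, 3, 4, 9], [2, 5, 6], [7, 10], [8]].

So P = [[1, 3, 4, 9], [2, 5, 6], [7, 10], [8]], Q = [[1, 2, 4, 5], [3, 7, 10], [6, 9], [8]].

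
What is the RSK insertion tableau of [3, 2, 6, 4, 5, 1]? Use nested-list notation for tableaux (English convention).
P = [[1, 4, 5], [2, 6], [3]]

Insert 3: appended to row 1. P = [[3]].
Insert 2: 2 bumps 3 from row 1; 3 starts row 2. P = [[2], [3]].
Insert 6: appended to row 1. P = [[2, 6], [3]].
Insert 4: 4 bumps 6 from row 1; 6 appends to row 2. P = [[2, 4], [3, 6]].
Insert 5: appended to row 1. P = [[2, 4, 5], [3, 6]].
Insert 1: 1 bumps 2 from row 1; 2 bumps 3 from row 2; 3 starts row 3. P = [[1, 4, 5], [2, 6], [3]].

So P = [[1, 4, 5], [2, 6], [3]].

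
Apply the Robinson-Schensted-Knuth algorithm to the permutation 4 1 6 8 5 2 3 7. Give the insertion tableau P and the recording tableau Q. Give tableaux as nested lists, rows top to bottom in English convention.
Insert each entry of the permutation into P by Schensted row insertion, recording in Q the position of each new cell.

Insert 4: appended to row 1. P = [[4]].
Insert 1: 1 bumps 4 from row 1; 4 starts row 2. P = [[1], [4]].
Insert 6: appended to row 1. P = [[1, 6], [4]].
Insert 8: appended to row 1. P = [[1, 6, 8], [4]].
Insert 5: 5 bumps 6 from row 1; 6 appends to row 2. P = [[1, 5, 8], [4, 6]].
Insert 2: 2 bumps 5 from row 1; 5 bumps 6 from row 2; 6 starts row 3. P = [[1, 2, 8], [4, 5], [6]].
Insert 3: 3 bumps 8 from row 1; 8 appends to row 2. P = [[1, 2, 3], [4, 5, 8], [6]].
Insert 7: appended to row 1. P = [[1, 2, 3, 7], [4, 5, 8], [6]].

So P = [[1, 2, 3, 7], [4, 5, 8], [6]], Q = [[1, 3, 4, 8], [2, 5, 7], [6]].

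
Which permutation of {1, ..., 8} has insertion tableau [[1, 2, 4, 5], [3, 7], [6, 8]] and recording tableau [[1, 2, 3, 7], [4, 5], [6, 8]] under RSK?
1 6 8 3 4 2 7 5

Reverse RSK: for i = n, n-1, ..., 1, locate i in Q, remove the corresponding corner cell from P, and reverse-bump its entry up through P; the value ejected from row 1 is w(i).

So w = 1 6 8 3 4 2 7 5.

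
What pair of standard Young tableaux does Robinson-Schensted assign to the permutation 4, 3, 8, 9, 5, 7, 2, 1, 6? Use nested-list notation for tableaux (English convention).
P = [[1, 5, 6], [2, 7, 9], [3, 8], [4]], Q = [[1, 3, 4], [2, 5, 6], [7, 9], [8]]

Insert each entry of the permutation into P by Schensted row insertion, recording in Q the position of each new cell.

Insert 4: appended to row 1. P = [[4]], Q = [[1]].
Insert 3: 3 bumps 4 from row 1; 4 starts row 2. P = [[3], [4]], Q = [[1], [2]].
Insert 8: appended to row 1. P = [[3, 8], [4]], Q = [[1, 3], [2]].
Insert 9: appended to row 1. P = [[3, 8, 9], [4]], Q = [[1, 3, 4], [2]].
Insert 5: 5 bumps 8 from row 1; 8 appends to row 2. P = [[3, 5, 9], [4, 8]], Q = [[1, 3, 4], [2, 5]].
Insert 7: 7 bumps 9 from row 1; 9 appends to row 2. P = [[3, 5, 7], [4, 8, 9]], Q = [[1, 3, 4], [2, 5, 6]].
Insert 2: 2 bumps 3 from row 1; 3 bumps 4 from row 2; 4 starts row 3. P = [[2, 5, 7], [3, 8, 9], [4]], Q = [[1, 3, 4], [2, 5, 6], [7]].
Insert 1: 1 bumps 2 from row 1; 2 bumps 3 from row 2; 3 bumps 4 from row 3; 4 starts row 4. P = [[1, 5, 7], [2, 8, 9], [3], [4]], Q = [[1, 3, 4], [2, 5, 6], [7], [8]].
Insert 6: 6 bumps 7 from row 1; 7 bumps 8 from row 2; 8 appends to row 3. P = [[1, 5, 6], [2, 7, 9], [3, 8], [4]], Q = [[1, 3, 4], [2, 5, 6], [7, 9], [8]].

So P = [[1, 5, 6], [2, 7, 9], [3, 8], [4]], Q = [[1, 3, 4], [2, 5, 6], [7, 9], [8]].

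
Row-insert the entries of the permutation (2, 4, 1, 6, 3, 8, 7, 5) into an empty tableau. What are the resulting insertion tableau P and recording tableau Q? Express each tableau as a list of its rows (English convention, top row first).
Insert each entry of the permutation into P by Schensted row insertion, recording in Q the position of each new cell.

Insert 2: appended to row 1. P = [[2]].
Insert 4: appended to row 1. P = [[2, 4]].
Insert 1: 1 bumps 2 from row 1; 2 starts row 2. P = [[1, 4], [2]].
Insert 6: appended to row 1. P = [[1, 4, 6], [2]].
Insert 3: 3 bumps 4 from row 1; 4 appends to row 2. P = [[1, 3, 6], [2, 4]].
Insert 8: appended to row 1. P = [[1, 3, 6, 8], [2, 4]].
Insert 7: 7 bumps 8 from row 1; 8 appends to row 2. P = [[1, 3, 6, 7], [2, 4, 8]].
Insert 5: 5 bumps 6 from row 1; 6 bumps 8 from row 2; 8 starts row 3. P = [[1, 3, 5, 7], [2, 4, 6], [8]].

So P = [[1, 3, 5, 7], [2, 4, 6], [8]], Q = [[1, 2, 4, 6], [3, 5, 7], [8]].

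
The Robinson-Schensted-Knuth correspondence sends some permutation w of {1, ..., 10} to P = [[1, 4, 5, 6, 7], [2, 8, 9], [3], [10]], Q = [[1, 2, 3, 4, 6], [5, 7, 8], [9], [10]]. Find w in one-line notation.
3 4 5 8 2 10 6 9 7 1

Reverse the RSK construction: for i from n down to 1, find the cell of Q containing i, remove the entry at that cell from P, and reverse-bump it up through P; the value ejected from row 1 is w(i).

Step i=10: Q has 10 at row 4, column 1; remove 10 from row 4 of P and reverse-bump: 10 enters row 3 and ejects 3; 3 enters row 2 and ejects 2; 2 enters row 1 and ejects 1. So w(10) = 1. P is now [[2, 4, 5, 6, 7], [3, 8, 9], [10]].
Step i=9: Q has 9 at row 3, column 1; remove 10 from row 3 of P and reverse-bump: 10 enters row 2 and ejects 9; 9 enters row 1 and ejects 7. So w(9) = 7. P is now [[2, 4, 5, 6, 9], [3, 8, 10]].
Step i=8: Q has 8 at row 2, column 3; remove 10 from row 2 of P and reverse-bump: 10 enters row 1 and ejects 9. So w(8) = 9. P is now [[2, 4, 5, 6, 10], [3, 8]].
Step i=7: Q has 7 at row 2, column 2; remove 8 from row 2 of P and reverse-bump: 8 enters row 1 and ejects 6. So w(7) = 6. P is now [[2, 4, 5, 8, 10], [3]].
Step i=6: Q has 6 at row 1, column 5; remove that cell from P, ejecting 10. So w(6) = 10. P is now [[2, 4, 5, 8], [3]].
Step i=5: Q has 5 at row 2, column 1; remove 3 from row 2 of P and reverse-bump: 3 enters row 1 and ejects 2. So w(5) = 2. P is now [[3, 4, 5, 8]].
Step i=4: Q has 4 at row 1, column 4; remove that cell from P, ejecting 8. So w(4) = 8. P is now [[3, 4, 5]].
Step i=3: Q has 3 at row 1, column 3; remove that cell from P, ejecting 5. So w(3) = 5. P is now [[3, 4]].
Step i=2: Q has 2 at row 1, column 2; remove that cell from P, ejecting 4. So w(2) = 4. P is now [[3]].
Step i=1: Q has 1 at row 1, column 1; remove that cell from P, ejecting 3. So w(1) = 3. P is now [].

So w = 3 4 5 8 2 10 6 9 7 1.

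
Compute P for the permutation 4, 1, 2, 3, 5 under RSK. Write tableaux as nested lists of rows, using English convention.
Insert 4: appended to row 1. P = [[4]].
Insert 1: 1 bumps 4 from row 1; 4 starts row 2. P = [[1], [4]].
Insert 2: appended to row 1. P = [[1, 2], [4]].
Insert 3: appended to row 1. P = [[1, 2, 3], [4]].
Insert 5: appended to row 1. P = [[1, 2, 3, 5], [4]].

So P = [[1, 2, 3, 5], [4]].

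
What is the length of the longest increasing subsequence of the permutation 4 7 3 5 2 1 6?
3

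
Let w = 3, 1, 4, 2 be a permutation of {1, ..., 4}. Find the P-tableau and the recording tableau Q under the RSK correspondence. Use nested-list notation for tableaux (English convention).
P = [[1, 2], [3, 4]], Q = [[1, 3], [2, 4]]

Insert each entry of the permutation into P by Schensted row insertion, recording in Q the position of each new cell.

Insert 3: appended to row 1. P = [[3]].
Insert 1: 1 bumps 3 from row 1; 3 starts row 2. P = [[1], [3]].
Insert 4: appended to row 1. P = [[1, 4], [3]].
Insert 2: 2 bumps 4 from row 1; 4 appends to row 2. P = [[1, 2], [3, 4]].

So P = [[1, 2], [3, 4]], Q = [[1, 3], [2, 4]].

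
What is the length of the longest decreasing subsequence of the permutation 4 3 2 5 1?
4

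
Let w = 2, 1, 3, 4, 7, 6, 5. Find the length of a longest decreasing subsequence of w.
3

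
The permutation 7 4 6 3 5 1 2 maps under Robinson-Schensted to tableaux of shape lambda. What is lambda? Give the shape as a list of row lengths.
[2, 2, 2, 1]

Row-insert each entry into an empty tableau.

After inserting 7: P = [[7]].
After inserting 4: P = [[4], [7]].
After inserting 6: P = [[4, 6], [7]].
After inserting 3: P = [[3, 6], [4], [7]].
After inserting 5: P = [[3, 5], [4, 6], [7]].
After inserting 1: P = [[1, 5], [3, 6], [4], [7]].
After inserting 2: P = [[1, 2], [3, 5], [4, 6], [7]].

The final insertion tableau P = [[1, 2], [3, 5], [4, 6], [7]] has shape [2, 2, 2, 1].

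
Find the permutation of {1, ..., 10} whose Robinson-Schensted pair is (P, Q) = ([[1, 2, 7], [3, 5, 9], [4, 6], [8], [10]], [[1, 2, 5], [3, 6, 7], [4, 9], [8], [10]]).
4 10 8 3 9 6 7 1 5 2

Reverse the RSK construction: for i from n down to 1, find the cell of Q containing i, remove the entry at that cell from P, and reverse-bump it up through P; the value ejected from row 1 is w(i).

Step i=10: Q has 10 at row 5, column 1; remove 10 from row 5 of P and reverse-bump: 10 enters row 4 and ejects 8; 8 enters row 3 and ejects 6; 6 enters row 2 and ejects 5; 5 enters row 1 and ejects 2. So w(10) = 2. P is now [[1, 5, 7], [3, 6, 9], [4, 8], [10]].
Step i=9: Q has 9 at row 3, column 2; remove 8 from row 3 of P and reverse-bump: 8 enters row 2 and ejects 6; 6 enters row 1 and ejects 5. So w(9) = 5. P is now [[1, 6, 7], [3, 8, 9], [4], [10]].
Step i=8: Q has 8 at row 4, column 1; remove 10 from row 4 of P and reverse-bump: 10 enters row 3 and ejects 4; 4 enters row 2 and ejects 3; 3 enters row 1 and ejects 1. So w(8) = 1. P is now [[3, 6, 7], [4, 8, 9], [10]].
Step i=7: Q has 7 at row 2, column 3; remove 9 from row 2 of P and reverse-bump: 9 enters row 1 and ejects 7. So w(7) = 7. P is now [[3, 6, 9], [4, 8], [10]].
Step i=6: Q has 6 at row 2, column 2; remove 8 from row 2 of P and reverse-bump: 8 enters row 1 and ejects 6. So w(6) = 6. P is now [[3, 8, 9], [4], [10]].
Step i=5: Q has 5 at row 1, column 3; remove that cell from P, ejecting 9. So w(5) = 9. P is now [[3, 8], [4], [10]].
Step i=4: Q has 4 at row 3, column 1; remove 10 from row 3 of P and reverse-bump: 10 enters row 2 and ejects 4; 4 enters row 1 and ejects 3. So w(4) = 3. P is now [[4, 8], [10]].
Step i=3: Q has 3 at row 2, column 1; remove 10 from row 2 of P and reverse-bump: 10 enters row 1 and ejects 8. So w(3) = 8. P is now [[4, 10]].
Step i=2: Q has 2 at row 1, column 2; remove that cell from P, ejecting 10. So w(2) = 10. P is now [[4]].
Step i=1: Q has 1 at row 1, column 1; remove that cell from P, ejecting 4. So w(1) = 4. P is now [].

So w = 4 10 8 3 9 6 7 1 5 2.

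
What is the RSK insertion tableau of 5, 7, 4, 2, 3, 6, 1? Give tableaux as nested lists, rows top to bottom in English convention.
P = [[1, 3, 6], [2, 7], [4], [5]]

Insert 5: appended to row 1. P = [[5]].
Insert 7: appended to row 1. P = [[5, 7]].
Insert 4: 4 bumps 5 from row 1; 5 starts row 2. P = [[4, 7], [5]].
Insert 2: 2 bumps 4 from row 1; 4 bumps 5 from row 2; 5 starts row 3. P = [[2, 7], [4], [5]].
Insert 3: 3 bumps 7 from row 1; 7 appends to row 2. P = [[2, 3], [4, 7], [5]].
Insert 6: appended to row 1. P = [[2, 3, 6], [4, 7], [5]].
Insert 1: 1 bumps 2 from row 1; 2 bumps 4 from row 2; 4 bumps 5 from row 3; 5 starts row 4. P = [[1, 3, 6], [2, 7], [4], [5]].

So P = [[1, 3, 6], [2, 7], [4], [5]].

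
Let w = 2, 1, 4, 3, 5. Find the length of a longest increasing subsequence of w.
3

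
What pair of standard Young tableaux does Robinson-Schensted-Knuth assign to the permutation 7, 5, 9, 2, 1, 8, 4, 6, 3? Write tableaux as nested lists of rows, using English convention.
Insert each entry of the permutation into P by Schensted row insertion, recording in Q the position of each new cell.

After inserting 7: P = [[7]].
After inserting 5: P = [[5], [7]].
After inserting 9: P = [[5, 9], [7]].
After inserting 2: P = [[2, 9], [5], [7]].
After inserting 1: P = [[1, 9], [2], [5], [7]].
After inserting 8: P = [[1, 8], [2, 9], [5], [7]].
After inserting 4: P = [[1, 4], [2, 8], [5, 9], [7]].
After inserting 6: P = [[1, 4, 6], [2, 8], [5, 9], [7]].
After inserting 3: P = [[1, 3, 6], [2, 4], [5, 8], [7, 9]].

So P = [[1, 3, 6], [2, 4], [5, 8], [7, 9]], Q = [[1, 3, 8], [2, 6], [4, 7], [5, 9]].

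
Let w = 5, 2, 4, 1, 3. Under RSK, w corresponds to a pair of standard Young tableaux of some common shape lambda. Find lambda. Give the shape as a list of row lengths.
[2, 2, 1]

Row-insert each entry into an empty tableau.

After inserting 5: P = [[5]].
After inserting 2: P = [[2], [5]].
After inserting 4: P = [[2, 4], [5]].
After inserting 1: P = [[1, 4], [2], [5]].
After inserting 3: P = [[1, 3], [2, 4], [5]].

The final insertion tableau P = [[1, 3], [2, 4], [5]] has shape [2, 2, 1].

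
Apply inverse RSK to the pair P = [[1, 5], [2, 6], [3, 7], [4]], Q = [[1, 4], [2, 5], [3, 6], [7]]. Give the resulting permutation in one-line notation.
Reverse RSK: for i = n, n-1, ..., 1, locate i in Q, remove the corresponding corner cell from P, and reverse-bump its entry up through P; the value ejected from row 1 is w(i).

So w = 4 3 2 7 6 5 1.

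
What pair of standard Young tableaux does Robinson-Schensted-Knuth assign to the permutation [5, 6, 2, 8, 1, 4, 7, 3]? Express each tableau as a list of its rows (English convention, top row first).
P = [[1, 3, 7], [2, 4, 8], [5, 6]], Q = [[1, 2, 4], [3, 6, 7], [5, 8]]

Insert each entry of the permutation into P by Schensted row insertion, recording in Q the position of each new cell.

Insert 5: appended to row 1. P = [[5]].
Insert 6: appended to row 1. P = [[5, 6]].
Insert 2: 2 bumps 5 from row 1; 5 starts row 2. P = [[2, 6], [5]].
Insert 8: appended to row 1. P = [[2, 6, 8], [5]].
Insert 1: 1 bumps 2 from row 1; 2 bumps 5 from row 2; 5 starts row 3. P = [[1, 6, 8], [2], [5]].
Insert 4: 4 bumps 6 from row 1; 6 appends to row 2. P = [[1, 4, 8], [2, 6], [5]].
Insert 7: 7 bumps 8 from row 1; 8 appends to row 2. P = [[1, 4, 7], [2, 6, 8], [5]].
Insert 3: 3 bumps 4 from row 1; 4 bumps 6 from row 2; 6 appends to row 3. P = [[1, 3, 7], [2, 4, 8], [5, 6]].

So P = [[1, 3, 7], [2, 4, 8], [5, 6]], Q = [[1, 2, 4], [3, 6, 7], [5, 8]].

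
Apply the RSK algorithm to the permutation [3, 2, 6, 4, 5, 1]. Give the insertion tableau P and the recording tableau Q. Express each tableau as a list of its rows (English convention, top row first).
Insert each entry of the permutation into P by Schensted row insertion, recording in Q the position of each new cell.

Insert 3: appended to row 1. P = [[3]], Q = [[1]].
Insert 2: 2 bumps 3 from row 1; 3 starts row 2. P = [[2], [3]], Q = [[1], [2]].
Insert 6: appended to row 1. P = [[2, 6], [3]], Q = [[1, 3], [2]].
Insert 4: 4 bumps 6 from row 1; 6 appends to row 2. P = [[2, 4], [3, 6]], Q = [[1, 3], [2, 4]].
Insert 5: appended to row 1. P = [[2, 4, 5], [3, 6]], Q = [[1, 3, 5], [2, 4]].
Insert 1: 1 bumps 2 from row 1; 2 bumps 3 from row 2; 3 starts row 3. P = [[1, 4, 5], [2, 6], [3]], Q = [[1, 3, 5], [2, 4], [6]].

So P = [[1, 4, 5], [2, 6], [3]], Q = [[1, 3, 5], [2, 4], [6]].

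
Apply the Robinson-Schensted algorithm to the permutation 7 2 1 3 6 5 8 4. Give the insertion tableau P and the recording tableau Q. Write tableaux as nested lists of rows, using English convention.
P = [[1, 3, 4, 8], [2, 5], [6], [7]], Q = [[1, 4, 5, 7], [2, 6], [3], [8]]

Insert each entry of the permutation into P by Schensted row insertion, recording in Q the position of each new cell.

Insert 7: appended to row 1. P = [[7]].
Insert 2: 2 bumps 7 from row 1; 7 starts row 2. P = [[2], [7]].
Insert 1: 1 bumps 2 from row 1; 2 bumps 7 from row 2; 7 starts row 3. P = [[1], [2], [7]].
Insert 3: appended to row 1. P = [[1, 3], [2], [7]].
Insert 6: appended to row 1. P = [[1, 3, 6], [2], [7]].
Insert 5: 5 bumps 6 from row 1; 6 appends to row 2. P = [[1, 3, 5], [2, 6], [7]].
Insert 8: appended to row 1. P = [[1, 3, 5, 8], [2, 6], [7]].
Insert 4: 4 bumps 5 from row 1; 5 bumps 6 from row 2; 6 bumps 7 from row 3; 7 starts row 4. P = [[1, 3, 4, 8], [2, 5], [6], [7]].

So P = [[1, 3, 4, 8], [2, 5], [6], [7]], Q = [[1, 4, 5, 7], [2, 6], [3], [8]].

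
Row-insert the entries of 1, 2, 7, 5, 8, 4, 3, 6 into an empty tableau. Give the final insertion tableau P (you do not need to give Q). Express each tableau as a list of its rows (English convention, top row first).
P = [[1, 2, 3, 6], [4, 8], [5], [7]]

Insert 1: appended to row 1. P = [[1]].
Insert 2: appended to row 1. P = [[1, 2]].
Insert 7: appended to row 1. P = [[1, 2, 7]].
Insert 5: 5 bumps 7 from row 1; 7 starts row 2. P = [[1, 2, 5], [7]].
Insert 8: appended to row 1. P = [[1, 2, 5, 8], [7]].
Insert 4: 4 bumps 5 from row 1; 5 bumps 7 from row 2; 7 starts row 3. P = [[1, 2, 4, 8], [5], [7]].
Insert 3: 3 bumps 4 from row 1; 4 bumps 5 from row 2; 5 bumps 7 from row 3; 7 starts row 4. P = [[1, 2, 3, 8], [4], [5], [7]].
Insert 6: 6 bumps 8 from row 1; 8 appends to row 2. P = [[1, 2, 3, 6], [4, 8], [5], [7]].

So P = [[1, 2, 3, 6], [4, 8], [5], [7]].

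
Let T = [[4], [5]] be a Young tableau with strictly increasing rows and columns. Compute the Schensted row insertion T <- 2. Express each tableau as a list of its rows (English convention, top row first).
In row 1, 2 replaces 4 (the leftmost entry greater than 2); 4 is bumped to row 2. In row 2, 4 replaces 5 (the leftmost entry greater than 4); 5 is bumped to row 3. 5 starts a new row 3. The new tableau is [[2], [4], [5]].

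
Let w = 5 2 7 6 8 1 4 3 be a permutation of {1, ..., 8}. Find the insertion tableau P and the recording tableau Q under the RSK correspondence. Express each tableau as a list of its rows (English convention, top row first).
Insert each entry of the permutation into P by Schensted row insertion, recording in Q the position of each new cell.

Insert 5: appended to row 1. P = [[5]], Q = [[1]].
Insert 2: 2 bumps 5 from row 1; 5 starts row 2. P = [[2], [5]], Q = [[1], [2]].
Insert 7: appended to row 1. P = [[2, 7], [5]], Q = [[1, 3], [2]].
Insert 6: 6 bumps 7 from row 1; 7 appends to row 2. P = [[2, 6], [5, 7]], Q = [[1, 3], [2, 4]].
Insert 8: appended to row 1. P = [[2, 6, 8], [5, 7]], Q = [[1, 3, 5], [2, 4]].
Insert 1: 1 bumps 2 from row 1; 2 bumps 5 from row 2; 5 starts row 3. P = [[1, 6, 8], [2, 7], [5]], Q = [[1, 3, 5], [2, 4], [6]].
Insert 4: 4 bumps 6 from row 1; 6 bumps 7 from row 2; 7 appends to row 3. P = [[1, 4, 8], [2, 6], [5, 7]], Q = [[1, 3, 5], [2, 4], [6, 7]].
Insert 3: 3 bumps 4 from row 1; 4 bumps 6 from row 2; 6 bumps 7 from row 3; 7 starts row 4. P = [[1, 3, 8], [2, 4], [5, 6], [7]], Q = [[1, 3, 5], [2, 4], [6, 7], [8]].

So P = [[1, 3, 8], [2, 4], [5, 6], [7]], Q = [[1, 3, 5], [2, 4], [6, 7], [8]].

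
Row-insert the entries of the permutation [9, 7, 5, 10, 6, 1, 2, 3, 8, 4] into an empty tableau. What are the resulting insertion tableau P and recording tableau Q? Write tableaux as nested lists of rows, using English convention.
P = [[1, 2, 3, 4], [5, 6, 8], [7, 10], [9]], Q = [[1, 4, 8, 9], [2, 5, 10], [3, 7], [6]]

Insert each entry of the permutation into P by Schensted row insertion, recording in Q the position of each new cell.

Insert 9: appended to row 1. P = [[9]], Q = [[1]].
Insert 7: 7 bumps 9 from row 1; 9 starts row 2. P = [[7], [9]], Q = [[1], [2]].
Insert 5: 5 bumps 7 from row 1; 7 bumps 9 from row 2; 9 starts row 3. P = [[5], [7], [9]], Q = [[1], [2], [3]].
Insert 10: appended to row 1. P = [[5, 10], [7], [9]], Q = [[1, 4], [2], [3]].
Insert 6: 6 bumps 10 from row 1; 10 appends to row 2. P = [[5, 6], [7, 10], [9]], Q = [[1, 4], [2, 5], [3]].
Insert 1: 1 bumps 5 from row 1; 5 bumps 7 from row 2; 7 bumps 9 from row 3; 9 starts row 4. P = [[1, 6], [5, 10], [7], [9]], Q = [[1, 4], [2, 5], [3], [6]].
Insert 2: 2 bumps 6 from row 1; 6 bumps 10 from row 2; 10 appends to row 3. P = [[1, 2], [5, 6], [7, 10], [9]], Q = [[1, 4], [2, 5], [3, 7], [6]].
Insert 3: appended to row 1. P = [[1, 2, 3], [5, 6], [7, 10], [9]], Q = [[1, 4, 8], [2, 5], [3, 7], [6]].
Insert 8: appended to row 1. P = [[1, 2, 3, 8], [5, 6], [7, 10], [9]], Q = [[1, 4, 8, 9], [2, 5], [3, 7], [6]].
Insert 4: 4 bumps 8 from row 1; 8 appends to row 2. P = [[1, 2, 3, 4], [5, 6, 8], [7, 10], [9]], Q = [[1, 4, 8, 9], [2, 5, 10], [3, 7], [6]].

So P = [[1, 2, 3, 4], [5, 6, 8], [7, 10], [9]], Q = [[1, 4, 8, 9], [2, 5, 10], [3, 7], [6]].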